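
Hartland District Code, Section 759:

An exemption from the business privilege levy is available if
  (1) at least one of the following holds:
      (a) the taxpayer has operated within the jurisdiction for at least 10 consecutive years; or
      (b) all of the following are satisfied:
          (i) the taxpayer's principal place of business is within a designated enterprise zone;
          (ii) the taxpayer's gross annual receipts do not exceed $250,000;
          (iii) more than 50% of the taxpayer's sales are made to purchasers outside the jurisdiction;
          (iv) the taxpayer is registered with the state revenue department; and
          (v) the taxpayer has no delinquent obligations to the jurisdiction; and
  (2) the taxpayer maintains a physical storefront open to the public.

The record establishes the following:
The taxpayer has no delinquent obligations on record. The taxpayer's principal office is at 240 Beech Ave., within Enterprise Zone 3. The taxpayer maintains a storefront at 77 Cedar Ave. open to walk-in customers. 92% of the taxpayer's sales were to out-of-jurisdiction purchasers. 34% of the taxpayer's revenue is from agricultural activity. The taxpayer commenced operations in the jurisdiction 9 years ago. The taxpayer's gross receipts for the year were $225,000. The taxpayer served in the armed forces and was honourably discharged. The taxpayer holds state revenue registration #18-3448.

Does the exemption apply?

Yes — exempt.

(a) ≥ 10 yrs in jurisdiction — not met.
(i) in enterprise zone — met.
(ii) receipts ≤ $250,000 — met.
(iii) >50% out-of-jur. sales — holds.
(iv) state-registered — met.
(v) no delinquency — satisfied.
(b) = T AND T AND T AND T AND T = true.
(1) = F OR T = true.
(2) has storefront — satisfied.
Overall = T AND T = true.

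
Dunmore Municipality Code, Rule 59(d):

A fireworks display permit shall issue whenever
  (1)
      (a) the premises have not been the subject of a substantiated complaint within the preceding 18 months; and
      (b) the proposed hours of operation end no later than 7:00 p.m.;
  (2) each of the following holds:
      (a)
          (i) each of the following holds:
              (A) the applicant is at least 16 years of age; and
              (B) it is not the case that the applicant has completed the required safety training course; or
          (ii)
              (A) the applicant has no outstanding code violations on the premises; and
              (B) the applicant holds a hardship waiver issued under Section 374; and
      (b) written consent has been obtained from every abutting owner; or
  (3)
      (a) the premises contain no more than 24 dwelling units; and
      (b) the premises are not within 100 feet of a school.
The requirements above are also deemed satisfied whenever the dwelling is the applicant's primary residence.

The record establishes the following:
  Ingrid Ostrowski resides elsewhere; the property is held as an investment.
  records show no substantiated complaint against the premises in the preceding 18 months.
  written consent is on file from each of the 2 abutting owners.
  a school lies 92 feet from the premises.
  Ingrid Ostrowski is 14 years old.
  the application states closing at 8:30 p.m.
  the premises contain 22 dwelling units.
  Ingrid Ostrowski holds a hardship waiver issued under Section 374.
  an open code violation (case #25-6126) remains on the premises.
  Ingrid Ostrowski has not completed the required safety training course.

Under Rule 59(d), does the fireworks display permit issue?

(a) no complaint in 18 mo. — holds.
(b) closes by 7 p.m. — not met.
(1): T AND F → false.
(A) age ≥ 16 — not met.
(B) not (safety training) — satisfied.
So (i) is not satisfied (F AND T).
(A) no code violations — not met.
(B) hardship waiver — holds.
(ii) = F AND T = false.
So (a) is not satisfied (F OR F).
(b) all abutters consent — satisfied.
(2): F AND T → false.
(a) ≤ 24 units — satisfied.
(b) ≥100 ft from school — not met.
(3) = T AND F = false.
Overall = F OR F OR F = false.
Exception (primary residence) — not satisfied.
Result: main false OR exception false → false.

No — denied.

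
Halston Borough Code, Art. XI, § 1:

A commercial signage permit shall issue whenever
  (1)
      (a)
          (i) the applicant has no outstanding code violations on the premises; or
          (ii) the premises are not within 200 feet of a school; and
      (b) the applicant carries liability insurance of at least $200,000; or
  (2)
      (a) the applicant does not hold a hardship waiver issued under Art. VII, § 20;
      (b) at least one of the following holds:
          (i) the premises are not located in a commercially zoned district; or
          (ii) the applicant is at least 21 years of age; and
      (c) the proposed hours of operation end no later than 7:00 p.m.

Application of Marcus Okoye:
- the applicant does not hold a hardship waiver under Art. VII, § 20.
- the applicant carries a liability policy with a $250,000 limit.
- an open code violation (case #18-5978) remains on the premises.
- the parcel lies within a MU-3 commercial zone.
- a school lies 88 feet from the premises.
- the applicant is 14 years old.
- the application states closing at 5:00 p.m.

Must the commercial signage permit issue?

(i) no code violations — not satisfied.
(ii) ≥200 ft from school — fails.
So (a) is not satisfied (F OR F).
(b) insurance ≥ $200,000 — holds.
(1) = F AND T = false.
(a) not (hardship waiver) — satisfied.
(i) not (commercially zoned) — not satisfied.
(ii) age ≥ 21 — fails.
(b): F OR F → false.
(c) closes by 7 p.m. — satisfied.
So (2) is not satisfied (T AND F AND T).
So Overall is not satisfied (F OR F).

No — denied.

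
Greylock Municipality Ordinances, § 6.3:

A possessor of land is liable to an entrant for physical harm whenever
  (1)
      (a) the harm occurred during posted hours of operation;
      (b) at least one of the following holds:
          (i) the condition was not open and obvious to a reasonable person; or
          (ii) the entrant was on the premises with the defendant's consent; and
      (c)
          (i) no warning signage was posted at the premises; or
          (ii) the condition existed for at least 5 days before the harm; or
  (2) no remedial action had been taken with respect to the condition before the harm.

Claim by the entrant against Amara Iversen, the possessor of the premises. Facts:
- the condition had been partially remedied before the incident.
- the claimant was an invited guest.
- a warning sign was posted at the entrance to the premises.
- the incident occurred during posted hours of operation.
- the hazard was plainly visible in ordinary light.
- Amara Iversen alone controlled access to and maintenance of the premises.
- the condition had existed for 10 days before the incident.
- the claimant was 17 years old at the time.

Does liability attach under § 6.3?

(a) during posted hours — met.
(i) not open/obvious — not satisfied.
(ii) consent to enter — satisfied.
So (b) is satisfied (F OR T).
(i) no signage posted — not met.
(ii) condition ≥5 days old — met.
(c) = F OR T = true.
(1): T AND T AND T → true.
(2) no remedial action — fails.
Overall: T OR F → true.

Yes — liable.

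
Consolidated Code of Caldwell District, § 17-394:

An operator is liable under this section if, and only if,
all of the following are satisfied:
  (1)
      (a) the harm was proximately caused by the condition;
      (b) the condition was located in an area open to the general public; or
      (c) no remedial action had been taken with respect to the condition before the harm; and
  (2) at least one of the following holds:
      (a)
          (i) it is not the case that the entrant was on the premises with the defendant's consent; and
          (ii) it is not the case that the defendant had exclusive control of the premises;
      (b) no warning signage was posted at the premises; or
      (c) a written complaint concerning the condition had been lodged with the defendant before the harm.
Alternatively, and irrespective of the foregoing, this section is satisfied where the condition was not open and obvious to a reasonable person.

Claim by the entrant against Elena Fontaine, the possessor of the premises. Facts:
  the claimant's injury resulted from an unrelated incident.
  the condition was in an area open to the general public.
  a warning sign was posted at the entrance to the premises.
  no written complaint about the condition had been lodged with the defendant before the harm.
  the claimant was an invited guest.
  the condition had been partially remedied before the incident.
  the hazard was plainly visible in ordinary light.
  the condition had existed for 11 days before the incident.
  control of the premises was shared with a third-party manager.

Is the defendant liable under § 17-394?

No — not liable.

(a) proximate cause — fails.
(b) public area — satisfied.
(c) no remedial action — not met.
(1) = F OR T OR F = true.
(i) not (consent to enter) — not met.
(ii) not (exclusive control) — holds.
(a) = F AND T = false.
(b) no signage posted — fails.
(c) complaint lodged — fails.
So (2) is not satisfied (F OR F OR F).
Overall: T AND F → false.
Exception (not open/obvious) — not satisfied.
Result: main false OR exception false → false.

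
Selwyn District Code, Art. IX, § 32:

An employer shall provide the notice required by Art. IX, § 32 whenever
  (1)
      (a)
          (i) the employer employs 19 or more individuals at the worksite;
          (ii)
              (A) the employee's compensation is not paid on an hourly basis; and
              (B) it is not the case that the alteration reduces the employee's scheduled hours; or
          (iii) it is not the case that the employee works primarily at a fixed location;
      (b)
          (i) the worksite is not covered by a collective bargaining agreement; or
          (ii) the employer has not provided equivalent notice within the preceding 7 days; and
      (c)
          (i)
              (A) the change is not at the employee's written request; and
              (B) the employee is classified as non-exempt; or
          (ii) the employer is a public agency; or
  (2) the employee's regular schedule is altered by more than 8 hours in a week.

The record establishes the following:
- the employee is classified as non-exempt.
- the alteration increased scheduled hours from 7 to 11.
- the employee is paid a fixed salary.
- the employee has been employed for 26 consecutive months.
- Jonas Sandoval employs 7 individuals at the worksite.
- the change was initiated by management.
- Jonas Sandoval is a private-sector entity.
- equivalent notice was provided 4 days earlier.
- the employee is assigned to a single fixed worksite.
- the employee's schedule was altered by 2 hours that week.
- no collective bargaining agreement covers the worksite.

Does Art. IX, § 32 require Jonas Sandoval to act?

Yes — required.

(i) ≥ 19 at site — not met.
(A) not (hourly-paid) — holds.
(B) not (hours reduced) — satisfied.
So (ii) is satisfied (T AND T).
(iii) not (fixed location) — not satisfied.
(a) = F OR T OR F = true.
(i) no CBA — satisfied.
(ii) no recent notice — not satisfied.
(b) = T OR F = true.
(A) not employee-requested — satisfied.
(B) non-exempt — met.
(i): T AND T → true.
(ii) public agency — fails.
(c) = T OR F = true.
(1) = T AND T AND T = true.
(2) schedule shift > 8h — not met.
Overall = T OR F = true.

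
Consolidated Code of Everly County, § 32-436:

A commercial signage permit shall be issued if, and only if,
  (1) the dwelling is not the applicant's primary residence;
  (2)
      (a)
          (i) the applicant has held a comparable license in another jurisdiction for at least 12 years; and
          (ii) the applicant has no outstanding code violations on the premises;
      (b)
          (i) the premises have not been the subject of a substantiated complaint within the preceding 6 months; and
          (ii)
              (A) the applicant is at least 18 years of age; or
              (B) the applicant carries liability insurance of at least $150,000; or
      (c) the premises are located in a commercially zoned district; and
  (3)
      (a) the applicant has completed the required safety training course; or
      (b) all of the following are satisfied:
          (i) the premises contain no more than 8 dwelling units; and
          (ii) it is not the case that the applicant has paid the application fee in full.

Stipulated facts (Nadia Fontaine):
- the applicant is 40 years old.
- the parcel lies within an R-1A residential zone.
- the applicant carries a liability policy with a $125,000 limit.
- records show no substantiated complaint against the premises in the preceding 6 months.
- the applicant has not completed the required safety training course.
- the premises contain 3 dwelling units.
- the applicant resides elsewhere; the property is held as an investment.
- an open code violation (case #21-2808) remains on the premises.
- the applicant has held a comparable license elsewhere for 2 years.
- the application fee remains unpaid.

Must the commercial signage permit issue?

Yes — granted.

(1) not (primary residence) — holds.
(i) prior license ≥ 12 yr — not met.
(ii) no code violations — not satisfied.
So (a) is not satisfied (F AND F).
(i) no complaint in 6 mo. — satisfied.
(A) age ≥ 18 — satisfied.
(B) insurance ≥ $150,000 — not met.
(ii) = T OR F = true.
(b) = T AND T = true.
(c) commercially zoned — not met.
(2) = F OR T OR F = true.
(a) safety training — not met.
(i) ≤ 8 units — met.
(ii) not (fee paid) — holds.
So (b) is satisfied (T AND T).
(3): F OR T → true.
Overall = T AND T AND T = true.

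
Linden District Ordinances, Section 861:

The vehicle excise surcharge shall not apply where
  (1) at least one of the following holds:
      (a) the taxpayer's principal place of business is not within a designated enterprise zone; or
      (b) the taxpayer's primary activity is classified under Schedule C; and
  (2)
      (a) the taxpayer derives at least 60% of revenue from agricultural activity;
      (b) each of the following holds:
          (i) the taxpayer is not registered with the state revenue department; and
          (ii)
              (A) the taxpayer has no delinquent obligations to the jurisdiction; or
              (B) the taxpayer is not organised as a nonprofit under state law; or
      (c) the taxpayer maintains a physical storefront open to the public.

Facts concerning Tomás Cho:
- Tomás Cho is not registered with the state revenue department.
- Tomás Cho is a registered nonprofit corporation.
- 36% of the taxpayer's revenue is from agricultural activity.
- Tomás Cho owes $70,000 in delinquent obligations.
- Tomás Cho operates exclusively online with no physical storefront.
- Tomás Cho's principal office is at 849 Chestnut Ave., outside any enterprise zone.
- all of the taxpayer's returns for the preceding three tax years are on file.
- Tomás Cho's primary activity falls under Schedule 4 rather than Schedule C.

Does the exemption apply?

(a) not (in enterprise zone) — satisfied.
(b) Schedule C activity — fails.
So (1) is satisfied (T OR F).
(a) ≥60% agricultural — fails.
(i) not (state-registered) — holds.
(A) no delinquency — not met.
(B) not (nonprofit) — not met.
So (ii) is not satisfied (F OR F).
(b): T AND F → false.
(c) has storefront — fails.
So (2) is not satisfied (F OR F OR F).
Overall: T AND F → false.

No — not exempt.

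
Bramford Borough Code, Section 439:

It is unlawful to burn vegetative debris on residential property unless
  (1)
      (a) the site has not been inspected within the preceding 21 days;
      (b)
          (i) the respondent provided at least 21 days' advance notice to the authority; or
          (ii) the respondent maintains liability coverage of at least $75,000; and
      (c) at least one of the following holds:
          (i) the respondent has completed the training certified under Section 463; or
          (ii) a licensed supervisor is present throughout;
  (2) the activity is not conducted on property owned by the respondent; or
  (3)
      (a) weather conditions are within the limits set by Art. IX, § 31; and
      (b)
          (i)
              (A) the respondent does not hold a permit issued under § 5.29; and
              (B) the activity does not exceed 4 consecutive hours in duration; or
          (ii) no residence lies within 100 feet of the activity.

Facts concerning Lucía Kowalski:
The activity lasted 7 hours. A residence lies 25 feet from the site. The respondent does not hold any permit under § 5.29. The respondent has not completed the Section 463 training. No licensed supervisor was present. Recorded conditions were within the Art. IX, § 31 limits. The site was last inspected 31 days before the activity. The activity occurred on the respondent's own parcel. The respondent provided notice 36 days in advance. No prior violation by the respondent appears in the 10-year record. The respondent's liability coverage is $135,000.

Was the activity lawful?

(a) not (site inspected) — holds.
(i) ≥21 days' notice — holds.
(ii) coverage ≥ $75,000 — satisfied.
(b): T OR T → true.
(i) training certified — not satisfied.
(ii) supervisor present — fails.
(c) = F OR F = false.
(1) = T AND T AND F = false.
(2) not (own property) — not satisfied.
(a) weather ok — satisfied.
(A) not (holds permit) — holds.
(B) ≤ 4 hrs duration — not met.
(i): T AND F → false.
(ii) no residence in 100 ft — not met.
(b): F OR F → false.
So (3) is not satisfied (T AND F).
Overall = F OR F OR F = false.

No — unlawful.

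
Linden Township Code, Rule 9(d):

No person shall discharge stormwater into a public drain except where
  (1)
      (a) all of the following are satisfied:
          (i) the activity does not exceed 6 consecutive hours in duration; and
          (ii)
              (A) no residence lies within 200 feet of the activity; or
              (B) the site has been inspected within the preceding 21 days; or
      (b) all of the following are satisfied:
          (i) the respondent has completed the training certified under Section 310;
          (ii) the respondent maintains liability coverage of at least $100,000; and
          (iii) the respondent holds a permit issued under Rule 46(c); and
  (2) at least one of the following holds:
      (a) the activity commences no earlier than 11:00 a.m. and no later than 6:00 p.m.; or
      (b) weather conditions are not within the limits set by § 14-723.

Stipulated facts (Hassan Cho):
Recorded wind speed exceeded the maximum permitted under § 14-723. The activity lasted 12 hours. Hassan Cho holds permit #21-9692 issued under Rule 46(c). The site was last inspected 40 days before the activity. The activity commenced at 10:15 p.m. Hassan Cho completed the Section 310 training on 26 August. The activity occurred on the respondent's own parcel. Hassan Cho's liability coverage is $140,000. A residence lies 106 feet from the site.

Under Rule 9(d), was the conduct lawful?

(i) ≤ 6 hrs duration — fails.
(A) no residence in 200 ft — not met.
(B) site inspected — not met.
So (ii) is not satisfied (F OR F).
So (a) is not satisfied (F AND F).
(i) training certified — satisfied.
(ii) coverage ≥ $100,000 — satisfied.
(iii) holds permit — holds.
(b) = T AND T AND T = true.
So (1) is satisfied (F OR T).
(a) start within hours — not satisfied.
(b) not (weather ok) — holds.
So (2) is satisfied (F OR T).
Overall = T AND T = true.

Yes — lawful.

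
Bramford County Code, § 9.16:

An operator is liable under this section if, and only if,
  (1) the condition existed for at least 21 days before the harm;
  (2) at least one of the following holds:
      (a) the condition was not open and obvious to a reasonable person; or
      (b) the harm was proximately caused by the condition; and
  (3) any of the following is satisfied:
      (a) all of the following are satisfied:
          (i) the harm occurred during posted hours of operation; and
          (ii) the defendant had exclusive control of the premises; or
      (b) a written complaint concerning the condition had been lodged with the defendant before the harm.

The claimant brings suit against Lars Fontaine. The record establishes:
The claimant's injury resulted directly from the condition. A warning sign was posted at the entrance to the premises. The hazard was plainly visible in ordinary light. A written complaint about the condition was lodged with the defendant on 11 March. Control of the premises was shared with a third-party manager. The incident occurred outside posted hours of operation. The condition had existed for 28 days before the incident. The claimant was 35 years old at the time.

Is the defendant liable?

(1) condition ≥21 days old — satisfied.
(a) not open/obvious — fails.
(b) proximate cause — holds.
(2): F OR T → true.
(i) during posted hours — not met.
(ii) exclusive control — fails.
(a) = F AND F = false.
(b) complaint lodged — satisfied.
So (3) is satisfied (F OR T).
Overall = T AND T AND T = true.

Yes — liable.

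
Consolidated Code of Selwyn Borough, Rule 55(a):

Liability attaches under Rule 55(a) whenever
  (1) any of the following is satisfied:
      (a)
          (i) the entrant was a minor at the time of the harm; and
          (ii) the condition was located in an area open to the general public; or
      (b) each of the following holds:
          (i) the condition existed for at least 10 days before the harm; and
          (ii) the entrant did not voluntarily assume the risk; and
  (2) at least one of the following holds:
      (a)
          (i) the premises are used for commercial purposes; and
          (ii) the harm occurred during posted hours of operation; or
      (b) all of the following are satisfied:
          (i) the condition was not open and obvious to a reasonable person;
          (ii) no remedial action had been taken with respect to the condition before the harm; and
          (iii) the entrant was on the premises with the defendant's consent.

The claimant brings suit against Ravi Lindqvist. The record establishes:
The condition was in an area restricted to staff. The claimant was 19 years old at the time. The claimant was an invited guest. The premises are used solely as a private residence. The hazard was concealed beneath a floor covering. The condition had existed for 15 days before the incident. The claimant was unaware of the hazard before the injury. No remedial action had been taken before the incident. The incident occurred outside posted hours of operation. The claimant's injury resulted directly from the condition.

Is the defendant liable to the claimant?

(i) entrant a minor — not met.
(ii) public area — fails.
(a): F AND F → false.
(i) condition ≥10 days old — satisfied.
(ii) no assumed risk — satisfied.
(b): T AND T → true.
So (1) is satisfied (F OR T).
(i) commercial use — not met.
(ii) during posted hours — not met.
So (a) is not satisfied (F AND F).
(i) not open/obvious — satisfied.
(ii) no remedial action — holds.
(iii) consent to enter — met.
So (b) is satisfied (T AND T AND T).
(2) = F OR T = true.
So Overall is satisfied (T AND T).

Yes — liable.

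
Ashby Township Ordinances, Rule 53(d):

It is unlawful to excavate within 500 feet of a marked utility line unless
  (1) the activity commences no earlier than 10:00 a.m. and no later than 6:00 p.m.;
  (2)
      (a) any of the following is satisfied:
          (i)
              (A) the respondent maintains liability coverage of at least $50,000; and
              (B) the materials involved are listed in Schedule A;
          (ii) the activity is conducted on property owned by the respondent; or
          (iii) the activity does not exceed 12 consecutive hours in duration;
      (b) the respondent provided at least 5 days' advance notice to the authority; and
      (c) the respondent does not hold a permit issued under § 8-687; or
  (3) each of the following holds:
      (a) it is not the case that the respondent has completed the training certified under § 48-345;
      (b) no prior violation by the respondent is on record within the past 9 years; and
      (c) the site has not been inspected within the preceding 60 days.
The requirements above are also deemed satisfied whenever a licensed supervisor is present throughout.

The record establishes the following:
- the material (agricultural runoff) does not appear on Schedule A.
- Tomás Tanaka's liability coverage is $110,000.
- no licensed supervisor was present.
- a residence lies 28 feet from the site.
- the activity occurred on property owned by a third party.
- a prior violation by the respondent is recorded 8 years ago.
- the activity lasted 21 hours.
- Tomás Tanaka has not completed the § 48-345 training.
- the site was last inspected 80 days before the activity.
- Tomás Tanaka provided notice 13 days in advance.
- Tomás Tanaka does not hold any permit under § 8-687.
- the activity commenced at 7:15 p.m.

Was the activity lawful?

(1) start within hours — fails.
(A) coverage ≥ $50,000 — met.
(B) Schedule A material — not met.
(i): T AND F → false.
(ii) own property — not satisfied.
(iii) ≤ 12 hrs duration — fails.
(a): F OR F OR F → false.
(b) ≥5 days' notice — satisfied.
(c) not (holds permit) — met.
(2): F AND T AND T → false.
(a) not (training certified) — met.
(b) no prior violation — fails.
(c) not (site inspected) — met.
(3) = T AND F AND T = false.
So Overall is not satisfied (F OR F OR F).
Exception (supervisor present) — not satisfied.
Result: main false OR exception false → false.

No — unlawful.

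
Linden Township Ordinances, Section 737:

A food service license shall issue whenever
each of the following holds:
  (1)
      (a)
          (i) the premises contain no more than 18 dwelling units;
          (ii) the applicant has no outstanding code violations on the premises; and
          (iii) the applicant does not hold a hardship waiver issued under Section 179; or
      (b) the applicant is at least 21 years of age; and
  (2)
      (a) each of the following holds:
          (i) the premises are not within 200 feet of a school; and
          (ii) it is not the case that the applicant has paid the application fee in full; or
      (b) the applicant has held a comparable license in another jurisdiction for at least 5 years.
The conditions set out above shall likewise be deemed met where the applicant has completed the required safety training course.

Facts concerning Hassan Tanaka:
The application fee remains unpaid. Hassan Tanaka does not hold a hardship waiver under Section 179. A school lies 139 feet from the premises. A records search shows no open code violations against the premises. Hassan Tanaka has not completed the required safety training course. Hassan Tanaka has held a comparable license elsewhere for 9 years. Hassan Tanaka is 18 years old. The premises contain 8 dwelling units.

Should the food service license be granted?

(i) ≤ 18 units — holds.
(ii) no code violations — satisfied.
(iii) not (hardship waiver) — holds.
(a): T AND T AND T → true.
(b) age ≥ 21 — not met.
(1) = T OR F = true.
(i) ≥200 ft from school — not satisfied.
(ii) not (fee paid) — holds.
(a) = F AND T = false.
(b) prior license ≥ 5 yr — satisfied.
(2): F OR T → true.
Overall: T AND T → true.
Exception (safety training) — not satisfied.
Result: main true OR exception false → true.

Yes — granted.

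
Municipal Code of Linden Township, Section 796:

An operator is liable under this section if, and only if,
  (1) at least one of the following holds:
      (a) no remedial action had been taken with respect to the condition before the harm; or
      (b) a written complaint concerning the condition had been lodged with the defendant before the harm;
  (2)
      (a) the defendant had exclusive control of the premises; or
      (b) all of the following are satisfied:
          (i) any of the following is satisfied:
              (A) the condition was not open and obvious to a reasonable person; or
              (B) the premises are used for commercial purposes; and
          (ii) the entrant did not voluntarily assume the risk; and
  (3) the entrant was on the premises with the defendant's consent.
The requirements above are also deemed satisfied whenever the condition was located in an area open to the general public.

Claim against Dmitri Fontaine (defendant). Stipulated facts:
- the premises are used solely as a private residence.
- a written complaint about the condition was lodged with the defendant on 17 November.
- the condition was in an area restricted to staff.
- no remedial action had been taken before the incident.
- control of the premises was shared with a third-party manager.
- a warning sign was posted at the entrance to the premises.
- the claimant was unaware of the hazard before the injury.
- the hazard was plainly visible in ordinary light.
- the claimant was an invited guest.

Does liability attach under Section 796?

No — not liable.

(a) no remedial action — satisfied.
(b) complaint lodged — met.
(1): T OR T → true.
(a) exclusive control — not satisfied.
(A) not open/obvious — fails.
(B) commercial use — not satisfied.
(i) = F OR F = false.
(ii) no assumed risk — holds.
(b): F AND T → false.
So (2) is not satisfied (F OR F).
(3) consent to enter — satisfied.
So Overall is not satisfied (T AND F AND T).
Exception (public area) — not satisfied.
Result: main false OR exception false → false.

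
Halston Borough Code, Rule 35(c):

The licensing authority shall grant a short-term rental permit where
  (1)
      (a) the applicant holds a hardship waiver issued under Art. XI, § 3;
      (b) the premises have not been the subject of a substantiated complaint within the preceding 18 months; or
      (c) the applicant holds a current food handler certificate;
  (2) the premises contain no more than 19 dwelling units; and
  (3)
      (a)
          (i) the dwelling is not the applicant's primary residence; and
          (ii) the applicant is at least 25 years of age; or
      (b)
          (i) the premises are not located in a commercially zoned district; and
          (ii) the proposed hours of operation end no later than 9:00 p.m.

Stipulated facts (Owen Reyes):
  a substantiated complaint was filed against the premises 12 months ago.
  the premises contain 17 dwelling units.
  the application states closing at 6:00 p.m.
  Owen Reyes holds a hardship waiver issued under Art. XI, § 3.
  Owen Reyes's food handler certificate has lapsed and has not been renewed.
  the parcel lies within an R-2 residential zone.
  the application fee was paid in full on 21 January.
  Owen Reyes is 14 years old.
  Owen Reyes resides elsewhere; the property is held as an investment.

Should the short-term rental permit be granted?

Yes — granted.

(a) hardship waiver — holds.
(b) no complaint in 18 mo. — fails.
(c) food handler cert. — not satisfied.
(1): T OR F OR F → true.
(2) ≤ 19 units — satisfied.
(i) not (primary residence) — met.
(ii) age ≥ 25 — fails.
So (a) is not satisfied (T AND F).
(i) not (commercially zoned) — holds.
(ii) closes by 9 p.m. — satisfied.
So (b) is satisfied (T AND T).
So (3) is satisfied (F OR T).
So Overall is satisfied (T AND T AND T).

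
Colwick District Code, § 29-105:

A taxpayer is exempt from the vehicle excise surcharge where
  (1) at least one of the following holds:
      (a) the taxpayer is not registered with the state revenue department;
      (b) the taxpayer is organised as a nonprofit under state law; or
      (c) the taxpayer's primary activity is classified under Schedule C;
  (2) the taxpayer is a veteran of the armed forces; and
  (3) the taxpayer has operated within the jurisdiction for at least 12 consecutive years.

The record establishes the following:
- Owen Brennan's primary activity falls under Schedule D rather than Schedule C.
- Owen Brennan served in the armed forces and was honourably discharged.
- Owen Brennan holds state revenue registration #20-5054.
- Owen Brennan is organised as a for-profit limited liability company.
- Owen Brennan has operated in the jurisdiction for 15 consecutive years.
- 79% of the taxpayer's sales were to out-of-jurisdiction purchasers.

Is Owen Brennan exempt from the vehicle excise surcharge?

No — not exempt.

(a) not (state-registered) — fails.
(b) nonprofit — not satisfied.
(c) Schedule C activity — fails.
(1): F OR F OR F → false.
(2) veteran — satisfied.
(3) ≥ 12 yrs in jurisdiction — satisfied.
So Overall is not satisfied (F AND T AND T).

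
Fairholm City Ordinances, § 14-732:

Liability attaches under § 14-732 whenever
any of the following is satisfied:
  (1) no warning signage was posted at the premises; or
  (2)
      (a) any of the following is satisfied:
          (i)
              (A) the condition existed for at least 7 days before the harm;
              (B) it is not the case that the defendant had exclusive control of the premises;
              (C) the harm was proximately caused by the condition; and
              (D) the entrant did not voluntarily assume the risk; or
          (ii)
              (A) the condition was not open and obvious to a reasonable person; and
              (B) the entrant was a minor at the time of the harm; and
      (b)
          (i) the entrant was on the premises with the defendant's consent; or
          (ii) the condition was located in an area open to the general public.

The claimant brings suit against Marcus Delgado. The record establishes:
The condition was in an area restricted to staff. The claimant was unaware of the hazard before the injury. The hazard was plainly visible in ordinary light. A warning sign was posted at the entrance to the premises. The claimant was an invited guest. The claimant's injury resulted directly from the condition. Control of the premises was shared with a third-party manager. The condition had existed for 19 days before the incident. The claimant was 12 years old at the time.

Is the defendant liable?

(1) no signage posted — not met.
(A) condition ≥7 days old — holds.
(B) not (exclusive control) — holds.
(C) proximate cause — met.
(D) no assumed risk — satisfied.
(i) = T AND T AND T AND T = true.
(A) not open/obvious — fails.
(B) entrant a minor — met.
(ii): F AND T → false.
(a): T OR F → true.
(i) consent to enter — satisfied.
(ii) public area — not met.
(b): T OR F → true.
So (2) is satisfied (T AND T).
Overall = F OR T = true.

Yes — liable.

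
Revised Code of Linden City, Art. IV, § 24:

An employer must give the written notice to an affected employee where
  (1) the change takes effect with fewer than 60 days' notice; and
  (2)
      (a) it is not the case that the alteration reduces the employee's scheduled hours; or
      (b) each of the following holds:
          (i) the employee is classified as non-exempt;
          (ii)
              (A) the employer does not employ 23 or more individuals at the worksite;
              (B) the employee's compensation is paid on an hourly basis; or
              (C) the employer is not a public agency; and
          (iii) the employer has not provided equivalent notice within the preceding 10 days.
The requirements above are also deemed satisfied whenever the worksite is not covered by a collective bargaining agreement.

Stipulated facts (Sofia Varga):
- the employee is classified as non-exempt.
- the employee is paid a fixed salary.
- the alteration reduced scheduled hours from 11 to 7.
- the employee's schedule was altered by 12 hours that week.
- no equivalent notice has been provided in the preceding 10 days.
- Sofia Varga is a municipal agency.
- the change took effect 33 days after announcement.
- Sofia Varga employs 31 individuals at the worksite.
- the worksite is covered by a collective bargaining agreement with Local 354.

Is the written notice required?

No — not required.

(1) < 60 days' notice — satisfied.
(a) not (hours reduced) — not satisfied.
(i) non-exempt — satisfied.
(A) not (≥ 23 at site) — not satisfied.
(B) hourly-paid — not satisfied.
(C) not (public agency) — fails.
(ii): F OR F OR F → false.
(iii) no recent notice — holds.
(b): T AND F AND T → false.
(2) = F OR F = false.
Overall = T AND F = false.
Exception (no CBA) — not satisfied.
Result: main false OR exception false → false.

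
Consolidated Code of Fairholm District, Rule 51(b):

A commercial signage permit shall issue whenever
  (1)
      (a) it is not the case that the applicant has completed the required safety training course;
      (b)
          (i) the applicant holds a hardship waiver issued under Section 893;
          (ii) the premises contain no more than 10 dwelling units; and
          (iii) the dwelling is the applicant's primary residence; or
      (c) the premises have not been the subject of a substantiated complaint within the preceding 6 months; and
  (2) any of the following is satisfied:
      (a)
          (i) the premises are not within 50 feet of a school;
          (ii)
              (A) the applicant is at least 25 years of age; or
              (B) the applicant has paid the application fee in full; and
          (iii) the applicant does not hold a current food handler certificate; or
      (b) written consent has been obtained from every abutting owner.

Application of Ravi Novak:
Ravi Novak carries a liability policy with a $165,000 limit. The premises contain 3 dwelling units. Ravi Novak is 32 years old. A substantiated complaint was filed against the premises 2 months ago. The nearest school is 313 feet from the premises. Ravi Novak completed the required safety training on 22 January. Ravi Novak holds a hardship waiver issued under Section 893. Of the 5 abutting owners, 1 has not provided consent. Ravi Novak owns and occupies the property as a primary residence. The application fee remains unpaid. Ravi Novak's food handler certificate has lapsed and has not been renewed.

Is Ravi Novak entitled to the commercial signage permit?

Yes — granted.

(a) not (safety training) — fails.
(i) hardship waiver — satisfied.
(ii) ≤ 10 units — satisfied.
(iii) primary residence — holds.
So (b) is satisfied (T AND T AND T).
(c) no complaint in 6 mo. — not met.
(1) = F OR T OR F = true.
(i) ≥50 ft from school — met.
(A) age ≥ 25 — satisfied.
(B) fee paid — fails.
(ii) = T OR F = true.
(iii) not (food handler cert.) — satisfied.
So (a) is satisfied (T AND T AND T).
(b) all abutters consent — fails.
(2) = T OR F = true.
Overall: T AND T → true.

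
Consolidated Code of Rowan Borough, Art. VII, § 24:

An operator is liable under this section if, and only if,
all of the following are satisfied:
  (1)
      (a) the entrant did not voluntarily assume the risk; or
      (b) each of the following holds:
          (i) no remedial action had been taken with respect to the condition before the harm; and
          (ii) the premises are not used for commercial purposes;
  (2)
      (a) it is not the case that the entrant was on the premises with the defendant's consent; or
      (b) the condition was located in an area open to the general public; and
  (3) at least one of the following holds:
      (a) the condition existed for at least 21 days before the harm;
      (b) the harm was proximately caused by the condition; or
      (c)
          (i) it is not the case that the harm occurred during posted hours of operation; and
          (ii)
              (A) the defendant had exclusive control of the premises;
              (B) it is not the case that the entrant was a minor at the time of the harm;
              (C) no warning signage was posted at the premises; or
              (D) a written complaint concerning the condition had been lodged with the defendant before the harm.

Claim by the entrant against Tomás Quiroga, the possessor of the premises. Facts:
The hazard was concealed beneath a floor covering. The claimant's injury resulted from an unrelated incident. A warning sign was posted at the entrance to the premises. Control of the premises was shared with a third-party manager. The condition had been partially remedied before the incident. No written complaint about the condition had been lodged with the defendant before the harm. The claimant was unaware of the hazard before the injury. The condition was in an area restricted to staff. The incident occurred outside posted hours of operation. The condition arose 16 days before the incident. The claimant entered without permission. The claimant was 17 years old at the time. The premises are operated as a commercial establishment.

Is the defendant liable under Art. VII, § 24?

(a) no assumed risk — holds.
(i) no remedial action — not met.
(ii) not (commercial use) — not satisfied.
(b) = F AND F = false.
So (1) is satisfied (T OR F).
(a) not (consent to enter) — met.
(b) public area — not satisfied.
So (2) is satisfied (T OR F).
(a) condition ≥21 days old — not satisfied.
(b) proximate cause — not satisfied.
(i) not (during posted hours) — met.
(A) exclusive control — fails.
(B) not (entrant a minor) — fails.
(C) no signage posted — not satisfied.
(D) complaint lodged — fails.
(ii): F OR F OR F OR F → false.
(c): T AND F → false.
(3): F OR F OR F → false.
So Overall is not satisfied (T AND T AND F).

No — not liable.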